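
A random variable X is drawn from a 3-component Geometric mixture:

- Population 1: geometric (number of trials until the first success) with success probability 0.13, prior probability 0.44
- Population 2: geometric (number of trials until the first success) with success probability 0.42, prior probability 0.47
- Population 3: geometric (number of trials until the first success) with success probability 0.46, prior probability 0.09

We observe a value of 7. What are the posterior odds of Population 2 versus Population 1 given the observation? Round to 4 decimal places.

The posterior odds equal the prior odds times the likelihood ratio: (π_i/π_j)·(f_i(x)/f_j(x)).
Component likelihoods at x = 7:
  L_1 = 0.13·(1−0.13)^6 = 0.13·0.433626 = 0.0563714
  L_2 = 0.42·(1−0.42)^6 = 0.42·0.0380687 = 0.0159889
  L_3 = 0.46·(1−0.46)^6 = 0.46·0.0247949 = 0.0114057
Odds = (0.47/0.44) × (0.0159889/0.0563714) = 1.06818 × 0.283634 ≈ 0.3030

0.3030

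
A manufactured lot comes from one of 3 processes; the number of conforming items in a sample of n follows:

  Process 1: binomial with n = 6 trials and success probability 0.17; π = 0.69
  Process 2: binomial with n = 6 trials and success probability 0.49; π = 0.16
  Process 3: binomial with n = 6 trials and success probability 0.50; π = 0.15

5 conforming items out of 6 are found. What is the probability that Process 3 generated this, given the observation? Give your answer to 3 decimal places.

0.496

Posterior ∝ prior × likelihood, so P(k | x) ∝ P(Z=k) f_k(x); normalise over all components.
Component likelihoods at x = 5 conforming items out of 6:
  L_1 = C(6,5)·0.17^5·0.83^1 = 6·0.000141986·0.83 = 0.000707089
  L_2 = C(6,5)·0.49^5·0.51^1 = 6·0.0282475·0.51 = 0.0864374
  L_3 = C(6,5)·0.50^5·0.50^1 = 6·0.03125·0.5 = 0.09375
Unnormalised posteriors:
  P(Z=1)·L_1 = 0.69 × 0.000707089 = 0.000487891
  P(Z=2)·L_2 = 0.16 × 0.0864374 = 0.01383
  P(Z=3)·L_3 = 0.15 × 0.09375 = 0.0140625
Marginal: 0.000487891 + 0.01383 + 0.0140625 = 0.0283804
P(Process 3 | x) ≈ 0.496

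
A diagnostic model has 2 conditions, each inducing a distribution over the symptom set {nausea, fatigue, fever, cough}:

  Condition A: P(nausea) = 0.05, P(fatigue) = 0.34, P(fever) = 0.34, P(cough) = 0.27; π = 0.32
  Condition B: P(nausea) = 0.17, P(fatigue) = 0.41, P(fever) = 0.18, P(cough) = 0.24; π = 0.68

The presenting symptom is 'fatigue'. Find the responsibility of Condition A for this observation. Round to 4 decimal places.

Posterior ∝ prior × likelihood, so P(k | x) ∝ w_k f_k(x); normalise over all components.
Evaluate each component's likelihood at the observed value:
  p_A = P(fatigue | comp) = 0.34
  p_B = P(fatigue | comp) = 0.41
Unnormalised posteriors:
  w_A·p_A = 0.32 × 0.34 = 0.1088
  w_B·p_B = 0.68 × 0.41 = 0.2788
Marginal: 0.1088 + 0.2788 = 0.3876
P(Condition A | the observation) = 0.1088 / 0.3876 ≈ 0.2807

0.2807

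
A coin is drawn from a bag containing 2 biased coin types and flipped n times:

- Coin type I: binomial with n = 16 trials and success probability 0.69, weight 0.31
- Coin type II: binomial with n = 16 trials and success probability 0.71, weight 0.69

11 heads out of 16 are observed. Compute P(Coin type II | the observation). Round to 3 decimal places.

Apply Bayes' rule: the posterior for each component is proportional to its prior times its likelihood at x.
Component likelihoods at x = 11 heads out of 16:
  p_I = C(16,11)·0.69^11·0.31^5 = 4368·0.0168787·0.00286292 = 0.211072
  p_II = C(16,11)·0.71^11·0.29^5 = 4368·0.0231122·0.00205111 = 0.207069
Unnormalised posteriors:
  w_I·p_I = 0.31 × 0.211072 = 0.0654324
  w_II·p_II = 0.69 × 0.207069 = 0.142877
Normaliser: 0.0654324 + 0.142877 = 0.20831
P(Coin type II | data) = 0.142877 / 0.20831 ≈ 0.686

0.686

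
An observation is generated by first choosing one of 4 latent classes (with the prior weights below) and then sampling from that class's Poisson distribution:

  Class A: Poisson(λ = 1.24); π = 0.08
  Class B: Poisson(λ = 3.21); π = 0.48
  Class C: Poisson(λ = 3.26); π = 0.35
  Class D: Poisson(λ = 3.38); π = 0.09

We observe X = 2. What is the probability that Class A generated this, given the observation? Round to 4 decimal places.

P(component k | x) = P(Z=k)·f_k(x) / marginal(x), where marginal(x) = Σ_j P(Z=j)·f_j(x).
Evaluate each component's likelihood at the observed value:
  L_A = e^(−1.24)·1.24^2/2! = 0.222479
  L_B = e^(−3.21)·3.21^2/2! = 0.207919
  L_C = e^(−3.26)·3.26^2/2! = 0.203988
  L_D = e^(−3.38)·3.38^2/2! = 0.194486
Weight by the priors:
  P(Z=A)·L_A = 0.08 × 0.222479 = 0.0177983
  P(Z=B)·L_B = 0.48 × 0.207919 = 0.0998013
  P(Z=C)·L_C = 0.35 × 0.203988 = 0.0713959
  P(Z=D)·L_D = 0.09 × 0.194486 = 0.0175037
Sum: 0.0177983 + 0.0998013 + 0.0713959 + 0.0175037 = 0.206499
Responsibility of Class A: 0.0177983 / 0.206499 ≈ 0.0862

0.0862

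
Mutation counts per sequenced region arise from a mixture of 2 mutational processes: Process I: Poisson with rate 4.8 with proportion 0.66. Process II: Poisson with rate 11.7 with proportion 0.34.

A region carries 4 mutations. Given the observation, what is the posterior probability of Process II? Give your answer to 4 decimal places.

The responsibility of component k is w_k f_k(x) divided by Σ_j w_j f_j(x).
Component likelihoods at x = 4 mutations:
  p_I = e^(−4.8)·4.8^4/4! = 0.182029
  p_II = e^(−11.7)·11.7^4/4! = 0.0064757
Multiply by the mixture weights:
  w_I·p_I = 0.66 × 0.182029 = 0.120139
  w_II·p_II = 0.34 × 0.0064757 = 0.00220174
Normaliser: 0.120139 + 0.00220174 = 0.122341
P(Process II | data) ≈ 0.0180

0.0180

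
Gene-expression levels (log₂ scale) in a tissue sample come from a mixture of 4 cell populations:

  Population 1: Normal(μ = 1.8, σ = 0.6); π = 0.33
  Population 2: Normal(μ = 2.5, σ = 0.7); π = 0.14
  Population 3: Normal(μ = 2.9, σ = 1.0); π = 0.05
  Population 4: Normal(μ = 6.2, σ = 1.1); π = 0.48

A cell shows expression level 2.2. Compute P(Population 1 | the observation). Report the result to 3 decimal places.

0.665

The responsibility of component k is π_k f_k(x) divided by Σ_j π_j f_j(x).
Normal densities:
  L_1 = (1/(0.6·√(2π)))·exp(−(2.2−1.8)²/(2·0.6²)) = 0.664904·exp(-0.22222) = 0.532413
  L_2 = (1/(0.7·√(2π)))·exp(−(2.2−2.5)²/(2·0.7²)) = 0.569918·exp(-0.09184) = 0.51991
  L_3 = (1/(1.0·√(2π)))·exp(−(2.2−2.9)²/(2·1.0²)) = 0.398942·exp(-0.24500) = 0.312254
  L_4 = (1/(1.1·√(2π)))·exp(−(2.2−6.2)²/(2·1.1²)) = 0.362675·exp(-6.61157) = 0.000487696
Prior × likelihood for each component:
  π_1·L_1 = 0.33 × 0.532413 = 0.175696
  π_2·L_2 = 0.14 × 0.51991 = 0.0727873
  π_3·L_3 = 0.05 × 0.312254 = 0.0156127
  π_4·L_4 = 0.48 × 0.000487696 = 0.000234094
Evidence: 0.175696 + 0.0727873 + 0.0156127 + 0.000234094 = 0.264331
So the posterior for Population 1 is 0.175696 / 0.264331 ≈ 0.665.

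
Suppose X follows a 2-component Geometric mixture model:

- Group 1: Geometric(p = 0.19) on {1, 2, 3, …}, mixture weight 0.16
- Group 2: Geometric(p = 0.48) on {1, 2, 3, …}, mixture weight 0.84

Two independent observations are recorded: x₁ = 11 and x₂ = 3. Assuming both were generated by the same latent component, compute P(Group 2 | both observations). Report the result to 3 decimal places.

0.141

The responsibility of component k is P(Z=k) f_k(x) divided by Σ_j P(Z=j) f_j(x).
Since both observations come from the same component, the likelihood for component k is f_k(x₁)·f_k(x₂).
  L_1 = [0.0230996] × [0.124659] = 0.00287957
  L_2 = [0.000693865] × [0.129792] = 9.00581e-05
Unnormalised posteriors:
  P(Z=1)·L_1 = 0.16 × 0.00287957 = 0.000460731
  P(Z=2)·L_2 = 0.84 × 9.00581e-05 = 7.56488e-05
Normaliser: 0.000460731 + 7.56488e-05 = 0.00053638
Responsibility of Group 2: 7.56488e-05 / 0.00053638 ≈ 0.141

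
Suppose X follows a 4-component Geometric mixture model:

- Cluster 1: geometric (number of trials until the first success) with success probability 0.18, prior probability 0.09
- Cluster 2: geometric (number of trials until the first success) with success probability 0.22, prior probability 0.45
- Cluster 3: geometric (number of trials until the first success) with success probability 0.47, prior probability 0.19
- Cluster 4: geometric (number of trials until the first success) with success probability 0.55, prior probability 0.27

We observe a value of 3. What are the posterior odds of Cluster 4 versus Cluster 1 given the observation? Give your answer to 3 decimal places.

Posterior odds = (π_i f_i(x)) / (π_j f_j(x)); the normalising sum cancels.
Evaluate each component's likelihood at the observed value:
  f_1 = 0.121032
  f_2 = 0.133848
  f_3 = 0.132023
  f_4 = 0.111375
Odds = (0.27/0.09) × (0.111375/0.121032) = 3 × 0.920211 ≈ 2.761

2.761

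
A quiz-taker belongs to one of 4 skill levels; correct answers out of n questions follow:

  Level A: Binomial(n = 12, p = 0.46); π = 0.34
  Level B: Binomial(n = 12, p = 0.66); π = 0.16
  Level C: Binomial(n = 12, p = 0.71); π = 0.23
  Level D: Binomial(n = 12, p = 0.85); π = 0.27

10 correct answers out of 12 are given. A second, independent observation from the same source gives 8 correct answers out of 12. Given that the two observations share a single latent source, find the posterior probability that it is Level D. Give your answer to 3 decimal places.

Apply Bayes' rule: the posterior for each component is proportional to its prior times its likelihood at x.
Since both observations come from the same component, the likelihood for component k is f_k(x₁)·f_k(x₂).
  f_A = [0.00816413] × [0.0843807] = 0.000688894
  f_B = [0.119658] × [0.238162] = 0.0284979
  f_C = [0.180686] × [0.226081] = 0.0408496
  f_D = [0.292358] × [0.0682844] = 0.0199635
Unnormalised posteriors:
  P(Z=A)·f_A = 0.34 × 0.000688894 = 0.000234224
  P(Z=B)·f_B = 0.16 × 0.0284979 = 0.00455967
  P(Z=C)·f_C = 0.23 × 0.0408496 = 0.0093954
  P(Z=D)·f_D = 0.27 × 0.0199635 = 0.00539015
Evidence: 0.000234224 + 0.00455967 + 0.0093954 + 0.00539015 = 0.0195794
Responsibility of Level D: 0.00539015 / 0.0195794 ≈ 0.275

0.275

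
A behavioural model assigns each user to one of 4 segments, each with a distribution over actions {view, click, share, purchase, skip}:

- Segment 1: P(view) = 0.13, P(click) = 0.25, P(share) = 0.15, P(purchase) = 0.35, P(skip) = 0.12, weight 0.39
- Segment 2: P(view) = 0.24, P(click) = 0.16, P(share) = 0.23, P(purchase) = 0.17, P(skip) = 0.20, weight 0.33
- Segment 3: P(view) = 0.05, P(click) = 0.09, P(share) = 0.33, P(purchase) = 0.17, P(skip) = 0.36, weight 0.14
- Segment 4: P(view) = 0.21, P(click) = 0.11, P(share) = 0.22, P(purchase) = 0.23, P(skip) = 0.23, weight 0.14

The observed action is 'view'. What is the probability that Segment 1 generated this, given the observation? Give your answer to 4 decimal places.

0.3049

By Bayes' theorem, P(k | x) = w_k f_k(x) / Σ_j w_j f_j(x).
Categorical probabilities:
  f_1 = 0.13
  f_2 = 0.24
  f_3 = 0.05
  f_4 = 0.21
Multiply by the mixture weights:
  w_1·f_1 = 0.39 × 0.13 = 0.0507
  w_2·f_2 = 0.33 × 0.24 = 0.0792
  w_3·f_3 = 0.14 × 0.05 = 0.007
  w_4·f_4 = 0.14 × 0.21 = 0.0294
Sum: 0.0507 + 0.0792 + 0.007 + 0.0294 = 0.1663
P(Segment 1 | x) = 0.0507 / 0.1663 ≈ 0.3049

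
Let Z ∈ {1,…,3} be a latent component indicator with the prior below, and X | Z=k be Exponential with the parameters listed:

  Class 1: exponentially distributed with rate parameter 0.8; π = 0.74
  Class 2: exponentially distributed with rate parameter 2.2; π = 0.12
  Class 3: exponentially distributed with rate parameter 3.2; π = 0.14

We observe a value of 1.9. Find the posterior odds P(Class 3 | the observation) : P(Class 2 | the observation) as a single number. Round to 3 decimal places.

0.254

The posterior odds equal the prior odds times the likelihood ratio: (w_i/w_j)·(f_i(x)/f_j(x)).
Exponential densities:
  f_1 = 0.17497
  f_2 = 0.0336567
  f_3 = 0.00732217
Posterior odds = (w_3·f_3) / (w_2·f_2) = (0.14·0.00732217) / (0.12·0.0336567) = 0.0010251 / 0.00403881 ≈ 0.254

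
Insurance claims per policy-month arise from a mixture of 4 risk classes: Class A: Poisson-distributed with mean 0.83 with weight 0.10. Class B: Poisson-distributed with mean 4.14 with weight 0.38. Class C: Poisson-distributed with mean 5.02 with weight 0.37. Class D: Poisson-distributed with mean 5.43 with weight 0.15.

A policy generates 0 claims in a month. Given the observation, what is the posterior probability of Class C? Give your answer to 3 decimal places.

0.046

Apply Bayes' rule: the posterior for each component is proportional to its prior times its likelihood at x.
Evaluate each component's likelihood at the observed value:
  L_A = 0.436049
  L_B = 0.0159229
  L_C = 0.00660453
  L_D = 0.0043831
Weight by the priors:
  π_A·L_A = 0.10 × 0.436049 = 0.0436049
  π_B·L_B = 0.38 × 0.0159229 = 0.00605068
  π_C·L_C = 0.37 × 0.00660453 = 0.00244367
  π_D·L_D = 0.15 × 0.0043831 = 0.000657464
Marginal: 0.0436049 + 0.00605068 + 0.00244367 + 0.000657464 = 0.0527568
Responsibility of Class C: 0.00244367 / 0.0527568 ≈ 0.046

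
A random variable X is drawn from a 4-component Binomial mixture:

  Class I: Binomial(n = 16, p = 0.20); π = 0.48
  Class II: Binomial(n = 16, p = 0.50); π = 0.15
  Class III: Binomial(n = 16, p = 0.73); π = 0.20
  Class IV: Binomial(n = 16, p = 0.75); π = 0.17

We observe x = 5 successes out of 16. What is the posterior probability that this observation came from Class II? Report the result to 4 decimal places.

0.1475

Posterior ∝ prior × likelihood, so P(k | x) ∝ π_k f_k(x); normalise over all components.
Component likelihoods at x = 5 successes out of 16:
  L_I = C(16,5)·0.20^5·0.80^11 = 4368·0.00032·0.0858993 = 0.120067
  L_II = C(16,5)·0.50^5·0.50^11 = 4368·0.03125·0.000488281 = 0.0666504
  L_III = C(16,5)·0.73^5·0.27^11 = 4368·0.207307·5.55906e-07 = 0.000503383
  L_IV = C(16,5)·0.75^5·0.25^11 = 4368·0.237305·2.38419e-07 = 0.000247132
Multiply by the mixture weights:
  π_I·L_I = 0.48 × 0.120067 = 0.057632
  π_II·L_II = 0.15 × 0.0666504 = 0.00999756
  π_III·L_III = 0.20 × 0.000503383 = 0.000100677
  π_IV·L_IV = 0.17 × 0.000247132 = 4.20124e-05
Denominator: 0.057632 + 0.00999756 + 0.000100677 + 4.20124e-05 = 0.0677722
P(Class II | the observation) = 0.00999756 / 0.0677722 ≈ 0.1475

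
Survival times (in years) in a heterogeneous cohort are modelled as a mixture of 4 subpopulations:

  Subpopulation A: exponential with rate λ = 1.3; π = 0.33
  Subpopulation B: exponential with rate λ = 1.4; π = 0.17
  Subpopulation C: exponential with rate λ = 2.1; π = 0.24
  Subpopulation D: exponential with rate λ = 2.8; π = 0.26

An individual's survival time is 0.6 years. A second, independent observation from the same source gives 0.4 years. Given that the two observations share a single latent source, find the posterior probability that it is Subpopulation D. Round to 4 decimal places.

0.2542

P(component k | x) = π_k·f_k(x) / marginal(x), where marginal(x) = Σ_j π_j·f_j(x).
Since both observations come from the same component, the likelihood for component k is f_k(x₁)·f_k(x₂).
  f_A = [0.595928] × [0.772877] = 0.460579
  f_B = [0.604395] × [0.799693] = 0.48333
  f_C = [0.595673] × [0.906592] = 0.540033
  f_D = [0.521847] × [0.913583] = 0.476751
Weight by the priors:
  π_A·f_A = 0.33 × 0.460579 = 0.151991
  π_B·f_B = 0.17 × 0.48333 = 0.0821661
  π_C·f_C = 0.24 × 0.540033 = 0.129608
  π_D·f_D = 0.26 × 0.476751 = 0.123955
Marginal: 0.151991 + 0.0821661 + 0.129608 + 0.123955 = 0.48772
Responsibility of Subpopulation D: 0.123955 / 0.48772 ≈ 0.2542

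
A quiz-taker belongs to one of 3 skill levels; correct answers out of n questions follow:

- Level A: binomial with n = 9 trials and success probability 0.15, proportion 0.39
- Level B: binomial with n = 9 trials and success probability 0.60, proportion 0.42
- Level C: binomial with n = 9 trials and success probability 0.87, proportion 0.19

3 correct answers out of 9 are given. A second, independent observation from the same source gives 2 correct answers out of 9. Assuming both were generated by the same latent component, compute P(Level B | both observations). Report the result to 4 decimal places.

By Bayes' theorem, P(k | x) = w_k f_k(x) / Σ_j w_j f_j(x).
Since both observations come from the same component, the likelihood for component k is f_k(x₁)·f_k(x₂).
  L_A = [C(9,3)·0.15^3·0.85^6 = 84·0.003375·0.37715 = 0.106922] × [0.259667] = 0.0277641
  L_B = [C(9,3)·0.60^3·0.40^6 = 84·0.216·0.004096 = 0.0743178] × [0.0212337] = 0.00157804
  L_C = [C(9,3)·0.87^3·0.13^6 = 84·0.658503·4.82681e-06 = 0.000266991] × [1.7098e-05] = 4.56501e-09
Multiply by the mixture weights:
  w_A·L_A = 0.39 × 0.0277641 = 0.010828
  w_B·L_B = 0.42 × 0.00157804 = 0.000662777
  w_C·L_C = 0.19 × 4.56501e-09 = 8.67352e-10
Normaliser: 0.010828 + 0.000662777 + 8.67352e-10 = 0.0114908
P(Level B | x₁, x₂) ≈ 0.0577

0.0577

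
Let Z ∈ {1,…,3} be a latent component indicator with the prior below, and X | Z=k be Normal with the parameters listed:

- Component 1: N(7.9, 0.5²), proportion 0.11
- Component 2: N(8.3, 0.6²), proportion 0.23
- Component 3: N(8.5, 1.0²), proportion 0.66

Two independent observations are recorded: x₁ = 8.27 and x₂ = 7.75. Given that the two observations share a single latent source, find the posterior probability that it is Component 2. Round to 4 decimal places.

The responsibility of component k is w_k f_k(x) divided by Σ_j w_j f_j(x).
Since both observations come from the same component, the likelihood for component k is f_k(x₁)·f_k(x₂).
  L_1 = [(1/(0.5·√(2π)))·exp(−(8.27−7.9)²/(2·0.5²)) = 0.797885·exp(-0.27380) = 0.606779] × [0.762776] = 0.462836
  L_2 = [(1/(0.6·√(2π)))·exp(−(8.27−8.3)²/(2·0.6²)) = 0.664904·exp(-0.00125) = 0.664073] × [0.436812] = 0.290075
  L_3 = [(1/(1.0·√(2π)))·exp(−(8.27−8.5)²/(2·1.0²)) = 0.398942·exp(-0.02645) = 0.388529] × [0.301137] = 0.117001
Multiply by the mixture weights:
  w_1·L_1 = 0.11 × 0.462836 = 0.0509119
  w_2·L_2 = 0.23 × 0.290075 = 0.0667173
  w_3·L_3 = 0.66 × 0.117001 = 0.0772203
Marginal: 0.0509119 + 0.0667173 + 0.0772203 = 0.19485
Responsibility of Component 2: 0.0667173 / 0.19485 ≈ 0.3424

0.3424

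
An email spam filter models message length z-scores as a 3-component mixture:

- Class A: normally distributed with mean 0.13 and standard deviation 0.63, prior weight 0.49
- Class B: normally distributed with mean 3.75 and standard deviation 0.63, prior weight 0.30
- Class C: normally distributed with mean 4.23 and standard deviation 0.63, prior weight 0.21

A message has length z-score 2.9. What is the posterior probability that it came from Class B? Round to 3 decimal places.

The responsibility of component k is π_k f_k(x) divided by Σ_j π_j f_j(x).
Component likelihoods at x = 2.9:
  p_A = 4.01479e-05
  p_B = 0.25485
  p_C = 0.0682009
Weight by the priors:
  π_A·p_A = 0.49 × 4.01479e-05 = 1.96725e-05
  π_B·p_B = 0.30 × 0.25485 = 0.0764549
  π_C·p_C = 0.21 × 0.0682009 = 0.0143222
Denominator: 1.96725e-05 + 0.0764549 + 0.0143222 = 0.0907967
P(Class B | the observation) = 0.0764549 / 0.0907967 ≈ 0.842

0.842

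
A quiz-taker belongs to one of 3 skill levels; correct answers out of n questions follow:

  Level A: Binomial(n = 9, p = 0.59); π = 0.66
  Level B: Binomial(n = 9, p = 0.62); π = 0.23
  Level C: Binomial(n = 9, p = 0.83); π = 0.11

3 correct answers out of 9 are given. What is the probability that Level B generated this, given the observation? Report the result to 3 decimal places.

0.204

By Bayes' theorem, P(k | x) = π_k f_k(x) / Σ_j π_j f_j(x).
Evaluate each component's likelihood at the observed value:
  f_A = C(9,3)·0.59^3·0.41^6 = 84·0.205379·0.0047501 = 0.081948
  f_B = C(9,3)·0.62^3·0.38^6 = 84·0.238328·0.00301094 = 0.0602776
  f_C = C(9,3)·0.83^3·0.17^6 = 84·0.571787·2.41376e-05 = 0.00115933
Prior × likelihood for each component:
  π_A·f_A = 0.66 × 0.081948 = 0.0540857
  π_B·f_B = 0.23 × 0.0602776 = 0.0138638
  π_C·f_C = 0.11 × 0.00115933 = 0.000127526
Sum: 0.0540857 + 0.0138638 + 0.000127526 = 0.0680771
So the posterior for Level B is 0.0138638 / 0.0680771 ≈ 0.204.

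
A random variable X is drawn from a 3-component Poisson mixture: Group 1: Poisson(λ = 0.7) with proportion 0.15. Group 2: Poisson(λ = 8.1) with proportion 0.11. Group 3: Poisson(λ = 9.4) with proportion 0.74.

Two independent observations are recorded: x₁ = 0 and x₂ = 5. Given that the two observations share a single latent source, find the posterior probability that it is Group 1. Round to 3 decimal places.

By Bayes' theorem, P(k | x) = π_k f_k(x) / Σ_j π_j f_j(x).
Since both observations come from the same component, the likelihood for component k is f_k(x₁)·f_k(x₂).
  f_1 = [0.496585] × [0.000695509] = 0.00034538
  f_2 = [0.000303539] × [0.088198] = 2.67715e-05
  f_3 = [8.27241e-05] × [0.0505929] = 4.18525e-06
Unnormalised posteriors:
  π_1·f_1 = 0.15 × 0.00034538 = 5.18069e-05
  π_2·f_2 = 0.11 × 2.67715e-05 = 2.94487e-06
  π_3·f_3 = 0.74 × 4.18525e-06 = 3.09709e-06
Evidence: 5.18069e-05 + 2.94487e-06 + 3.09709e-06 = 5.78489e-05
P(Group 1 | x) = 5.18069e-05 / 5.78489e-05 ≈ 0.896

0.896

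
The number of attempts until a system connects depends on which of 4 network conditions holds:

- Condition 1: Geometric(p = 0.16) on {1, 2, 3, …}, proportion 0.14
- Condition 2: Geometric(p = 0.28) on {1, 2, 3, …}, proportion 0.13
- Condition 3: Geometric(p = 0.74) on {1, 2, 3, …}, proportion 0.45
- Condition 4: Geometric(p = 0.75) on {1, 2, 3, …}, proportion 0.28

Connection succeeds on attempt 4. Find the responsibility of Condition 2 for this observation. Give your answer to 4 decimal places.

Posterior ∝ prior × likelihood, so P(k | x) ∝ w_k f_k(x); normalise over all components.
Component likelihoods at x = 4:
  p_1 = 0.0948326
  p_2 = 0.104509
  p_3 = 0.0130062
  p_4 = 0.0117188
Weight by the priors:
  w_1·p_1 = 0.14 × 0.0948326 = 0.0132766
  w_2·p_2 = 0.13 × 0.104509 = 0.0135862
  w_3·p_3 = 0.45 × 0.0130062 = 0.00585281
  w_4·p_4 = 0.28 × 0.0117188 = 0.00328125
Sum: 0.0132766 + 0.0135862 + 0.00585281 + 0.00328125 = 0.0359969
P(Condition 2 | 4) ≈ 0.3774

0.3774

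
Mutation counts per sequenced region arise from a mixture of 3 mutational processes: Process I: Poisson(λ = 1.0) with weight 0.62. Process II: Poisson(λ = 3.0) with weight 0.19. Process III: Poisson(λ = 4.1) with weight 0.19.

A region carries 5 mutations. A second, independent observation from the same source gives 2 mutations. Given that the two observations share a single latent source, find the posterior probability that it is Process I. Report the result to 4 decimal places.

0.0394

P(component k | x) = π_k·f_k(x) / marginal(x), where marginal(x) = Σ_j π_j·f_j(x).
Since both observations come from the same component, the likelihood for component k is f_k(x₁)·f_k(x₂).
  f_I = [0.00306566] × [0.18394] = 0.000563897
  f_II = [0.100819] × [0.224042] = 0.0225876
  f_III = [0.160004] × [0.139293] = 0.0222875
Prior × likelihood for each component:
  π_I·f_I = 0.62 × 0.000563897 = 0.000349616
  π_II·f_II = 0.19 × 0.0225876 = 0.00429165
  π_III·f_III = 0.19 × 0.0222875 = 0.00423462
Evidence: 0.000349616 + 0.00429165 + 0.00423462 = 0.00887589
Responsibility of Process I: 0.000349616 / 0.00887589 ≈ 0.0394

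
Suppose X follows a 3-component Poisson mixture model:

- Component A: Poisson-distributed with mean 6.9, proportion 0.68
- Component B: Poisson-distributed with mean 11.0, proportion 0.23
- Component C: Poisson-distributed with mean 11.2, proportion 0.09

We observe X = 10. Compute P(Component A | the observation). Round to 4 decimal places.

0.5487

P(component k | x) = P(Z=k)·f_k(x) / marginal(x), where marginal(x) = Σ_j P(Z=j)·f_j(x).
Evaluate each component's likelihood at the observed value:
  L_A = e^(−6.9)·6.9^10/10! = 0.0679354
  L_B = e^(−11.0)·11.0^10/10! = 0.119378
  L_C = e^(−11.2)·11.2^10/10! = 0.117036
Prior × likelihood for each component:
  P(Z=A)·L_A = 0.68 × 0.0679354 = 0.0461961
  P(Z=B)·L_B = 0.23 × 0.119378 = 0.027457
  P(Z=C)·L_C = 0.09 × 0.117036 = 0.0105332
Sum: 0.0461961 + 0.027457 + 0.0105332 = 0.0841862
So the posterior for Component A is 0.0461961 / 0.0841862 ≈ 0.5487.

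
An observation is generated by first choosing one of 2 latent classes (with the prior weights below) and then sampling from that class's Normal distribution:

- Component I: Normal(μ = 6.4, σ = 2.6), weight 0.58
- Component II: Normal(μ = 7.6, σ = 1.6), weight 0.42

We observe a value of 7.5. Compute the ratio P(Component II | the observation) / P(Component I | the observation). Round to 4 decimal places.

1.2844

The posterior odds equal the prior odds times the likelihood ratio: (w_i/w_j)·(f_i(x)/f_j(x)).
Evaluate each component's likelihood at the observed value:
  p_I = 0.140304
  p_II = 0.248852
Posterior odds = (w_II·p_II) / (w_I·p_I) = (0.42·0.248852) / (0.58·0.140304) = 0.104518 / 0.0813761 ≈ 1.2844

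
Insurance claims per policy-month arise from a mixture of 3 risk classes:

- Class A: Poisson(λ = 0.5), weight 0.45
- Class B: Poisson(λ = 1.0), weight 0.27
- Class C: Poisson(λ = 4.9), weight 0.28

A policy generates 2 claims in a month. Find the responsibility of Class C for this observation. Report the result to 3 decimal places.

0.230

The responsibility of component k is w_k f_k(x) divided by Σ_j w_j f_j(x).
Poisson probabilities:
  f_A = e^(−0.5)·0.5^2/2! = 0.0758163
  f_B = e^(−1.0)·1.0^2/2! = 0.18394
  f_C = e^(−4.9)·4.9^2/2! = 0.0893962
Weight by the priors:
  w_A·f_A = 0.45 × 0.0758163 = 0.0341173
  w_B·f_B = 0.27 × 0.18394 = 0.0496637
  w_C·f_C = 0.28 × 0.0893962 = 0.0250309
Evidence: 0.0341173 + 0.0496637 + 0.0250309 = 0.108812
P(Class C | data) ≈ 0.230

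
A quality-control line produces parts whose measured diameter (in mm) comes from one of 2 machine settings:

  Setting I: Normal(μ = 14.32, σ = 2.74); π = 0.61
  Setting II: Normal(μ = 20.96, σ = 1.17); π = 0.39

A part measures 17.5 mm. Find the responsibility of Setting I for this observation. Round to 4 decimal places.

Posterior ∝ prior × likelihood, so P(k | x) ∝ w_k f_k(x); normalise over all components.
Normal densities:
  f_I = (1/(2.74·√(2π)))·exp(−(17.5−14.32)²/(2·2.74²)) = 0.145599·exp(-0.67348) = 0.0742458
  f_II = (1/(1.17·√(2π)))·exp(−(17.5−20.96)²/(2·1.17²)) = 0.340976·exp(-4.37271) = 0.00430211
Multiply by the mixture weights:
  w_I·f_I = 0.61 × 0.0742458 = 0.0452899
  w_II·f_II = 0.39 × 0.00430211 = 0.00167782
Normaliser: 0.0452899 + 0.00167782 = 0.0469678
So the posterior for Setting I is 0.0452899 / 0.0469678 ≈ 0.9643.

0.9643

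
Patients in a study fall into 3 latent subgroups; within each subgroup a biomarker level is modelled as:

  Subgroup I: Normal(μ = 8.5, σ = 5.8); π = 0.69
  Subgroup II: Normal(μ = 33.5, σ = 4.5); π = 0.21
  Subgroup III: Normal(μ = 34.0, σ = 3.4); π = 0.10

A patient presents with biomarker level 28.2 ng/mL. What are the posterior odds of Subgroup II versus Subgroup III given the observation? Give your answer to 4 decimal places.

3.3976

Only the two components matter; the odds are (P(Z=i) f_i(x)) / (P(Z=j) f_j(x)).
Normal densities:
  p_I = 0.000214956
  p_II = 0.0443077
  p_III = 0.0273858
0.00930462 / 0.00273858 ≈ 3.3976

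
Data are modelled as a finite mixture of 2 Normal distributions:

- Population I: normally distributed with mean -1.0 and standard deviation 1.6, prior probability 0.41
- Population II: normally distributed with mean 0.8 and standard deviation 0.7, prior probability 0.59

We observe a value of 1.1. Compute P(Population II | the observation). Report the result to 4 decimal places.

By Bayes' theorem, P(k | x) = π_k f_k(x) / Σ_j π_j f_j(x).
Normal densities:
  p_I = 0.105371
  p_II = 0.51991
Prior × likelihood for each component:
  π_I·p_I = 0.41 × 0.105371 = 0.043202
  π_II·p_II = 0.59 × 0.51991 = 0.306747
Normaliser: 0.043202 + 0.306747 = 0.349949
P(Population II | 1.1) ≈ 0.8765

0.8765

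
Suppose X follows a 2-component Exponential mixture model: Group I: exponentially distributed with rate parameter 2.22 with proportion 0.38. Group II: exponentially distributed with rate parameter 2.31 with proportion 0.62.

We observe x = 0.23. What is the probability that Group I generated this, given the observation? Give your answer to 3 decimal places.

By Bayes' theorem, P(k | x) = P(Z=k) f_k(x) / Σ_j P(Z=j) f_j(x).
Evaluate each component's likelihood at the observed value:
  f_I = 1.3323
  f_II = 1.35791
Prior × likelihood for each component:
  P(Z=I)·f_I = 0.38 × 1.3323 = 0.506274
  P(Z=II)·f_II = 0.62 × 1.35791 = 0.841905
Evidence: 0.506274 + 0.841905 = 1.34818
P(Group I | data) = 0.506274 / 1.34818 ≈ 0.376

0.376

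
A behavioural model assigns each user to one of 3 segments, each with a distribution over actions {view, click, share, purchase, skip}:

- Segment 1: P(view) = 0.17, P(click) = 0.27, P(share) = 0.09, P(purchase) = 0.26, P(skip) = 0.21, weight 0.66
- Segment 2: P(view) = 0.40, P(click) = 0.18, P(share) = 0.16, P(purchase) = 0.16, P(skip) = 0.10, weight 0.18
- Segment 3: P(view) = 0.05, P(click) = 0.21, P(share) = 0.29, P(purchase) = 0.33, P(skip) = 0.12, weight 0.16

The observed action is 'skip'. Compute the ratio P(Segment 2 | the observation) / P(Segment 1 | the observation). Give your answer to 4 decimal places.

Posterior odds = (π_i f_i(x)) / (π_j f_j(x)); the normalising sum cancels.
Component likelihoods at x = 'skip':
  f_1 = P(skip | comp) = 0.21
  f_2 = P(skip | comp) = 0.10
  f_3 = P(skip | comp) = 0.12
Posterior odds = (π_2·f_2) / (π_1·f_1) = (0.18·0.1) / (0.66·0.21) = 0.018 / 0.1386 ≈ 0.1299

0.1299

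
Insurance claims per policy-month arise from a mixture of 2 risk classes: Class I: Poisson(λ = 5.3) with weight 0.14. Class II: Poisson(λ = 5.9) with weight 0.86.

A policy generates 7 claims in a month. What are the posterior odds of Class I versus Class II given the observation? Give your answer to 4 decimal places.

Posterior odds = (π_i f_i(x)) / (π_j f_j(x)); the normalising sum cancels.
Evaluate each component's likelihood at the observed value:
  f_I = e^(−5.3)·5.3^7/7! = 0.116343
  f_II = e^(−5.9)·5.9^7/7! = 0.135268
Posterior odds = (π_I·f_I) / (π_II·f_II) = (0.14·0.116343) / (0.86·0.135268) = 0.016288 / 0.116331 ≈ 0.1400

0.1400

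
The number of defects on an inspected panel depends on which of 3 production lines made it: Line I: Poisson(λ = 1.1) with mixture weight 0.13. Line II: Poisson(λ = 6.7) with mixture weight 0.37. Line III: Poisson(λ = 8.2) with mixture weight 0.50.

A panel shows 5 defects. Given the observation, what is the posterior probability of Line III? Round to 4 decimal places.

Apply Bayes' rule: the posterior for each component is proportional to its prior times its likelihood at x.
Evaluate each component's likelihood at the observed value:
  L_I = e^(−1.1)·1.1^5/5! = 0.00446744
  L_II = e^(−6.7)·6.7^5/5! = 0.13849
  L_III = e^(−8.2)·8.2^5/5! = 0.0848542
Prior × likelihood for each component:
  P(Z=I)·L_I = 0.13 × 0.00446744 = 0.000580767
  P(Z=II)·L_II = 0.37 × 0.13849 = 0.0512415
  P(Z=III)·L_III = 0.50 × 0.0848542 = 0.0424271
Denominator: 0.000580767 + 0.0512415 + 0.0424271 = 0.0942493
P(Line III | the observation) = 0.0424271 / 0.0942493 ≈ 0.4502

0.4502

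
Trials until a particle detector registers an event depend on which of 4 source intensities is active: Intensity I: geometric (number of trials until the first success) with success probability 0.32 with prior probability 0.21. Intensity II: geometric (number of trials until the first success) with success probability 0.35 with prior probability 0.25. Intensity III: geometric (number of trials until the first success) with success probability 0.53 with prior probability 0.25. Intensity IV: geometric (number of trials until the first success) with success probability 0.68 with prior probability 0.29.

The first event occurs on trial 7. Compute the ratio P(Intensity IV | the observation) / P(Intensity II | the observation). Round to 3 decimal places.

Only the two components matter; the odds are (P(Z=i) f_i(x)) / (P(Z=j) f_j(x)).
Evaluate each component's likelihood at the observed value:
  L_I = 0.32·(1−0.32)^6 = 0.32·0.0988675 = 0.0316376
  L_II = 0.35·(1−0.35)^6 = 0.35·0.0754189 = 0.0263966
  L_III = 0.53·(1−0.53)^6 = 0.53·0.0107792 = 0.00571298
  L_IV = 0.68·(1−0.68)^6 = 0.68·0.00107374 = 0.000730144
0.000211742 / 0.00659915 ≈ 0.032

0.032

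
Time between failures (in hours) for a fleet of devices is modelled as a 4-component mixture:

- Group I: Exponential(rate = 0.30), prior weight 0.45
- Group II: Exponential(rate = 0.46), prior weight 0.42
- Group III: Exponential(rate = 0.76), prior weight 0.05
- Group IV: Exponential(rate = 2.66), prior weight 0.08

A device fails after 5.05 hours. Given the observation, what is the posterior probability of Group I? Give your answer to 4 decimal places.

0.6004

Posterior ∝ prior × likelihood, so P(k | x) ∝ π_k f_k(x); normalise over all components.
Evaluate each component's likelihood at the observed value:
  f_I = 0.0659425
  f_II = 0.0450704
  f_III = 0.0163678
  f_IV = 3.89945e-06
Weight by the priors:
  π_I·f_I = 0.45 × 0.0659425 = 0.0296741
  π_II·f_II = 0.42 × 0.0450704 = 0.0189296
  π_III·f_III = 0.05 × 0.0163678 = 0.000818392
  π_IV·f_IV = 0.08 × 3.89945e-06 = 3.11956e-07
Normaliser: 0.0296741 + 0.0189296 + 0.000818392 + 3.11956e-07 = 0.0494224
Responsibility of Group I: 0.0296741 / 0.0494224 ≈ 0.6004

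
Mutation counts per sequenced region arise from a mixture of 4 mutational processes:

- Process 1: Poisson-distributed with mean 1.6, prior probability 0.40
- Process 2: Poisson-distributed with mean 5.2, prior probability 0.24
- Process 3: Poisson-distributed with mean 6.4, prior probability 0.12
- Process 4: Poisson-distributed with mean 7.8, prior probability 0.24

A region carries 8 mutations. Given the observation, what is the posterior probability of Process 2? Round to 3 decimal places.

The responsibility of component k is π_k f_k(x) divided by Σ_j π_j f_j(x).
Poisson probabilities:
  f_1 = e^(−1.6)·1.6^8/8! = 0.000215064
  f_2 = e^(−5.2)·5.2^8/8! = 0.0731434
  f_3 = e^(−6.4)·6.4^8/8! = 0.115994
  f_4 = e^(−7.8)·7.8^8/8! = 0.139232
Weight by the priors:
  π_1·f_1 = 0.40 × 0.000215064 = 8.60257e-05
  π_2·f_2 = 0.24 × 0.0731434 = 0.0175544
  π_3·f_3 = 0.12 × 0.115994 = 0.0139192
  π_4·f_4 = 0.24 × 0.139232 = 0.0334157
Normaliser: 8.60257e-05 + 0.0175544 + 0.0139192 + 0.0334157 = 0.0649754
P(Process 2 | data) ≈ 0.270

0.270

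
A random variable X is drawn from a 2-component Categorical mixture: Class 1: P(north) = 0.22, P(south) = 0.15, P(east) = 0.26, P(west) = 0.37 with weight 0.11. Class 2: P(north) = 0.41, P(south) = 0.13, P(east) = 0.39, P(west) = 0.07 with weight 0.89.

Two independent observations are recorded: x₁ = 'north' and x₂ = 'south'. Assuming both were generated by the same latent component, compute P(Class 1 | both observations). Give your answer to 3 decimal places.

The responsibility of component k is π_k f_k(x) divided by Σ_j π_j f_j(x).
Since both observations come from the same component, the likelihood for component k is f_k(x₁)·f_k(x₂).
  f_1 = [0.22] × [0.15] = 0.033
  f_2 = [0.41] × [0.13] = 0.0533
Unnormalised posteriors:
  π_1·f_1 = 0.11 × 0.033 = 0.00363
  π_2·f_2 = 0.89 × 0.0533 = 0.047437
Marginal: 0.00363 + 0.047437 = 0.051067
So the posterior for Class 1 is 0.00363 / 0.051067 ≈ 0.071.

0.071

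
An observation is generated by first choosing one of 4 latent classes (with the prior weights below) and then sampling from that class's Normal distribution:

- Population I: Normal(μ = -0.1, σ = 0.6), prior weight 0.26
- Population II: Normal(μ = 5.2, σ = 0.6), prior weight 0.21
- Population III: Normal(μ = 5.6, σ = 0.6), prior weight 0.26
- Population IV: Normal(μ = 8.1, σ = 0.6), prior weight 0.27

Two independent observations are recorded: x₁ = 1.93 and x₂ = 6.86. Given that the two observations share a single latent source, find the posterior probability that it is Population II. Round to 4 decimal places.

By Bayes' theorem, P(k | x) = π_k f_k(x) / Σ_j π_j f_j(x).
Since both observations come from the same component, the likelihood for component k is f_k(x₁)·f_k(x₂).
  f_I = [(1/(0.6·√(2π)))·exp(−(1.93−-0.1)²/(2·0.6²)) = 0.664904·exp(-5.72347) = 0.00217313] × [4.0126e-30] = 8.71992e-33
  f_II = [(1/(0.6·√(2π)))·exp(−(1.93−5.2)²/(2·0.6²)) = 0.664904·exp(-14.85125) = 2.36017e-07] × [0.014475] = 3.41633e-09
  f_III = [(1/(0.6·√(2π)))·exp(−(1.93−5.6)²/(2·0.6²)) = 0.664904·exp(-18.70681) = 4.99455e-09] × [0.073306] = 3.6613e-10
  f_IV = [(1/(0.6·√(2π)))·exp(−(1.93−8.1)²/(2·0.6²)) = 0.664904·exp(-52.87347) = 7.24605e-24] × [0.0785776] = 5.69378e-25
Unnormalised posteriors:
  π_I·f_I = 0.26 × 8.71992e-33 = 2.26718e-33
  π_II·f_II = 0.21 × 3.41633e-09 = 7.1743e-10
  π_III·f_III = 0.26 × 3.6613e-10 = 9.51939e-11
  π_IV·f_IV = 0.27 × 5.69378e-25 = 1.53732e-25
Denominator: 2.26718e-33 + 7.1743e-10 + 9.51939e-11 + 1.53732e-25 = 8.12624e-10
P(Population II | data) ≈ 0.8829

0.8829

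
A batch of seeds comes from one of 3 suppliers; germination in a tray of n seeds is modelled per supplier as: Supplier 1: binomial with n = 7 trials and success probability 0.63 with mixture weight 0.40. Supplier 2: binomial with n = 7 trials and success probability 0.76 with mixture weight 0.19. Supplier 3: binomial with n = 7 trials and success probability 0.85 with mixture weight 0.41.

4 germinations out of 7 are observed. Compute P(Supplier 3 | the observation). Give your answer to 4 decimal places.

By Bayes' theorem, P(k | x) = π_k f_k(x) / Σ_j π_j f_j(x).
Evaluate each component's likelihood at the observed value:
  p_1 = C(7,4)·0.63^4·0.37^3 = 35·0.15753·0.050653 = 0.279277
  p_2 = C(7,4)·0.76^4·0.24^3 = 35·0.333622·0.013824 = 0.16142
  p_3 = C(7,4)·0.85^4·0.15^3 = 35·0.522006·0.003375 = 0.061662
Weight by the priors:
  π_1·p_1 = 0.40 × 0.279277 = 0.111711
  π_2·p_2 = 0.19 × 0.16142 = 0.0306697
  π_3·p_3 = 0.41 × 0.061662 = 0.0252814
Normaliser: 0.111711 + 0.0306697 + 0.0252814 = 0.167662
P(Supplier 3 | data) = 0.0252814 / 0.167662 ≈ 0.1508

0.1508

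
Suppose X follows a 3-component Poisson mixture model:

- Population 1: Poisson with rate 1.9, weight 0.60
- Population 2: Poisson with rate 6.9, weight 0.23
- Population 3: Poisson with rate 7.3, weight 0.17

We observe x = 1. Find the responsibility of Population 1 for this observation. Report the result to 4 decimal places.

By Bayes' theorem, P(k | x) = P(Z=k) f_k(x) / Σ_j P(Z=j) f_j(x).
Evaluate each component's likelihood at the observed value:
  f_1 = 0.28418
  f_2 = 0.00695372
  f_3 = 0.00493143
Prior × likelihood for each component:
  P(Z=1)·f_1 = 0.60 × 0.28418 = 0.170508
  P(Z=2)·f_2 = 0.23 × 0.00695372 = 0.00159936
  P(Z=3)·f_3 = 0.17 × 0.00493143 = 0.000838344
Marginal: 0.170508 + 0.00159936 + 0.000838344 = 0.172946
P(Population 1 | x) = 0.170508 / 0.172946 ≈ 0.9859

0.9859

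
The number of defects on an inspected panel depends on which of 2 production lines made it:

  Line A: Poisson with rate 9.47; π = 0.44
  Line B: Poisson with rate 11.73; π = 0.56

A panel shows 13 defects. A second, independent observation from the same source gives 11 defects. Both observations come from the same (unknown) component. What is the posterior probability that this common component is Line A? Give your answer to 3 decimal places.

By Bayes' theorem, P(k | x) = π_k f_k(x) / Σ_j π_j f_j(x).
Since both observations come from the same component, the likelihood for component k is f_k(x₁)·f_k(x₂).
  p_A = [e^(−9.47)·9.47^13/13! = 0.061024] × [0.106151] = 0.00647778
  p_B = [e^(−11.73)·11.73^13/13! = 0.102877] × [0.11664] = 0.0119996
Unnormalised posteriors:
  π_A·p_A = 0.44 × 0.00647778 = 0.00285022
  π_B·p_B = 0.56 × 0.0119996 = 0.00671979
Denominator: 0.00285022 + 0.00671979 = 0.00957001
So the posterior for Line A is 0.00285022 / 0.00957001 ≈ 0.298.

0.298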